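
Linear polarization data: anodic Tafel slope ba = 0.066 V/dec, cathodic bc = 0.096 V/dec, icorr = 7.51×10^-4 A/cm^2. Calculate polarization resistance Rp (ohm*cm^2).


Apply the Stern-Geary equation: Rp = ba*bc / (2.303*icorr*(ba+bc))
ba*bc = 0.066*0.096 = 0.006336
ba+bc = 0.162; 2.303*icorr*(ba+bc) = 2.303*7.51×10^-4*0.162 = 2.8018759×10^-4
Rp = 0.006336 / 2.8018759×10^-4 = 22.6 ohm*cm^2

22.6 ohm*cm^2


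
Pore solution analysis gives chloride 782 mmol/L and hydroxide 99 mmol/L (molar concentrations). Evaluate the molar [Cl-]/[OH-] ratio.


Threshold parameter = [Cl-] / [OH-] (molar basis; both in mmol/L, so units cancel)
Ratio = 782 / 99 = 7.9

7.9


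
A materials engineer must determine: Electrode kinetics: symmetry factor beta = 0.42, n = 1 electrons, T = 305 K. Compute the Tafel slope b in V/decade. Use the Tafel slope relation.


Apply the Tafel slope relation: b = 2.303*R*T/(beta*n*F)
Numerator: 2.303 * 8.314 * 305 = 5839.88
Denominator: 0.42 * 1 * 96485 = 40523.7
b = 5839.88 / 40523.7 = 0.144 V/decade

0.144 V/decade


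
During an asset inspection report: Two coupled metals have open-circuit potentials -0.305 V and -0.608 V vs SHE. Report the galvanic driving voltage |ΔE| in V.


Driving voltage is the absolute potential difference.
|ΔE| = |-0.305 − (-0.608)| = 0.303 V

0.303 V


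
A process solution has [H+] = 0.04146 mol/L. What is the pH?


pH = −log10[H+]
pH = −log10(0.04146) = 1.38

1.38


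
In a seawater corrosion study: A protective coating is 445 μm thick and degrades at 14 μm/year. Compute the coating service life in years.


Service life = thickness / degradation rate
Life = 445 / 14 = 31.8 years

31.8 years


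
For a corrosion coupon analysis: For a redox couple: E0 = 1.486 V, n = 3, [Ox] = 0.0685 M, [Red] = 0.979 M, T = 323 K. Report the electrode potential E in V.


Apply the Nernst equation: E = E0 + (RT/nF)*ln([Ox]/[Red])
Step 1: RT/nF = 8.314*323/(3*96485) = 0.00927751 V
Step 2: [Ox]/[Red] = 0.0685/0.979 = 0.069969
Step 3: ln(0.069969) = -2.659703
Step 4: correction = 0.00927751 * -2.659703 = -0.0247 V
E = 1.486 + -0.0247 = 1.4613 V

1.4613 V


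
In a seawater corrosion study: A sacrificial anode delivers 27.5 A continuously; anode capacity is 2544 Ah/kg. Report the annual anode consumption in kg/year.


Annual consumption = current * hours per year / capacity
Rate = 27.5 * 8760 / 2544 = 94.7 kg/year

94.7 kg/year


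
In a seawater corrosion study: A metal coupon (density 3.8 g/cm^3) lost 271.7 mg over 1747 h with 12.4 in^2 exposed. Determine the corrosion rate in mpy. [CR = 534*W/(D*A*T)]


Apply the mpy weight-loss relation: CR = 534 * W / (D * A * T)
Numerator: 534 * 271.7 = 145087.8
Denominator: 3.8 * 12.4 * 1747 = 82318.64
CR = 145087.8 / 82318.64 = 1.76251 mpy

1.76251 mpy


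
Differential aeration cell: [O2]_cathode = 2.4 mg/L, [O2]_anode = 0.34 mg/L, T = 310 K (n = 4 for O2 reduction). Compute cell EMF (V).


Apply the Nernst concentration-cell relation: E = (RT/nF)*ln(C_cathode/C_anode)
RT/nF = 8.314*310/(4*96485) = 0.00667808 V
ln(2.4/0.34) = 1.95428
E = 0.00667808 * 1.95428 = 0.01305 V

0.01305 V


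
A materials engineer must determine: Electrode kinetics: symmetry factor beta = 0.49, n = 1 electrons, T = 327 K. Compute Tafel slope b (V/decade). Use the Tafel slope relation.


Apply the Tafel slope relation: b = 2.303*R*T/(beta*n*F)
Numerator: 2.303 * 8.314 * 327 = 6261.12
Denominator: 0.49 * 1 * 96485 = 47277.65
b = 6261.12 / 47277.65 = 0.1324 V/decade

0.1324 V/decade


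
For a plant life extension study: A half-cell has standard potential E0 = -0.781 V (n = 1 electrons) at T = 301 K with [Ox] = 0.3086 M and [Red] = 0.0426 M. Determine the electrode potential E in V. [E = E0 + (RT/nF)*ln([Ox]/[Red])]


Apply the Nernst equation: E = E0 + (RT/nF)*ln([Ox]/[Red])
Step 1: RT/nF = 8.314*301/(1*96485) = 0.02593682 V
Step 2: [Ox]/[Red] = 0.3086/0.0426 = 7.244131
Step 3: ln(7.244131) = 1.980192
Step 4: correction = 0.02593682 * 1.980192 = 0.0514 V
E = -0.781 + 0.0514 = -0.7296 V

-0.7296 V


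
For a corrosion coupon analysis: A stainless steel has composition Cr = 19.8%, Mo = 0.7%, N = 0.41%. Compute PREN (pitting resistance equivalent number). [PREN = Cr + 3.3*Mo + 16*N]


Apply the PREN formula: PREN = Cr + 3.3*Mo + 16*N
PREN = 19.8 + 3.3*0.7 + 16*0.41
PREN = 19.8 + 2.31 + 6.56 = 28.67

28.67


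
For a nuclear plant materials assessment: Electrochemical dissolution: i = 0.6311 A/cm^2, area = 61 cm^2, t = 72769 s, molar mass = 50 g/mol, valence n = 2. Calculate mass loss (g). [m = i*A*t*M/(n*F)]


Apply Faraday's law: m = i*A*t*M / (n*F)
Total charge passed Q = i*A*t = 0.6311*61*72769 = 2801395.4699 C
m = Q*M/(n*F) = 2801395.4699*50/(2*96485) = 725.863 g

725.863 g


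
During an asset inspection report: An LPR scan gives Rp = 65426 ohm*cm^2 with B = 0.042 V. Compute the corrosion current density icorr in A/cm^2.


Apply the Stern-Geary relation: icorr = B / Rp
icorr = 0.042 / 65426 = 6.419×10^-7 A/cm^2

6.419×10^-7 A/cm^2


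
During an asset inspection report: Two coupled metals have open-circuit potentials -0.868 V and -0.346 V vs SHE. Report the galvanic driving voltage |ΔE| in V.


Driving voltage is the absolute potential difference.
|ΔE| = |-0.868 − (-0.346)| = 0.522 V

0.522 V


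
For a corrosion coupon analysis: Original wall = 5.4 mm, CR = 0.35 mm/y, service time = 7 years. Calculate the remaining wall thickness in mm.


Remaining wall = original − CR × time
t = 5.4 − 0.35*7 = 5.4 − 2.45 = 2.95 mm

2.95 mm


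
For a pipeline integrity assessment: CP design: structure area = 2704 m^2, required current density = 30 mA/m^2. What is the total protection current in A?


I = area * current density, then convert mA → A (÷1000)
I = 2704 * 30 / 1000 = 81.12 A

81.12 A


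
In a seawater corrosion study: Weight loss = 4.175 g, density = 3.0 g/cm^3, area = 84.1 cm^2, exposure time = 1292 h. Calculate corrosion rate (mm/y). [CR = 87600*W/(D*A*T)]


Apply the mm/y weight-loss relation: CR = 87600 * W / (D * A * T)
Numerator: 87600 * 4.175 = 365730.0
Denominator: 3.0 * 84.1 * 1292 = 325971.6
CR = 365730.0 / 325971.6 = 1.121969 mm/y

1.121969 mm/y


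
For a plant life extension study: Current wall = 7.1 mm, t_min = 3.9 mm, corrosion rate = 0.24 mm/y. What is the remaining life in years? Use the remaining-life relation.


Apply the remaining-life relation: RL = (t_current − t_min) / CR
RL = (7.1 − 3.9) / 0.24 = 3.2 / 0.24 = 13.3 years

13.3 years


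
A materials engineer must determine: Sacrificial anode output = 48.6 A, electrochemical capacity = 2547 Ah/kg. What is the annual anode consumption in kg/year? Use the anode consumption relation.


Annual consumption = current * hours per year / capacity
Rate = 48.6 * 8760 / 2547 = 167.2 kg/year

167.2 kg/year


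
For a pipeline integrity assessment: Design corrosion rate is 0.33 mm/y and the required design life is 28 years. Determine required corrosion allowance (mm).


Corrosion allowance = CR × design life
CA = 0.33 * 28 = 9.24 mm

9.24 mm


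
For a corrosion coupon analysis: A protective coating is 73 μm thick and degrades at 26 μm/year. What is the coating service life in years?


Service life = thickness / degradation rate
Life = 73 / 26 = 2.8 years

2.8 years


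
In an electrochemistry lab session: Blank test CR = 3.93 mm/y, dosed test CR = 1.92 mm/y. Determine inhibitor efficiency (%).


Apply the inhibitor-efficiency definition: IE = (CR_blank − CR_inh)/CR_blank × 100
IE = (3.93 − 1.92) / 3.93 × 100
IE = 2.01 / 3.93 × 100 = 51.1 %

51.1 %


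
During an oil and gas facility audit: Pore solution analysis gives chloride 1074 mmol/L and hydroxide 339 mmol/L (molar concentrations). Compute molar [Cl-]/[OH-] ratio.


Threshold parameter = [Cl-] / [OH-] (molar basis; both in mmol/L, so units cancel)
Ratio = 1074 / 339 = 3.17

3.17


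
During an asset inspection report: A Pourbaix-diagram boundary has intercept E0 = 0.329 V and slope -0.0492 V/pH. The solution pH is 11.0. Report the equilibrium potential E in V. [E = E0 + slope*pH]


Apply the Pourbaix line equation: E = E0 + slope*pH
E = 0.329 + (-0.0492)*11.0 = 0.329 + (-0.5412) = -0.2122 V
Rounded to 3 decimal places: E = -0.212 V

-0.212 V


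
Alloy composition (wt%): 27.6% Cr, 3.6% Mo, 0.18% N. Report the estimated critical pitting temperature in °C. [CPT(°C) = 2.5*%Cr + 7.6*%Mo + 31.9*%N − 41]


Apply the ASTM G48 empirical CPT estimate: CPT(°C) = 2.5*%Cr + 7.6*%Mo + 31.9*%N − 41
2.5*27.6 = 69; 7.6*3.6 = 27.36; 31.9*0.18 = 5.742
CPT = 69 + 27.36 + 5.742 − 41 = 61.102 °C
Rounded to 0.1 °C: CPT ≈ 61.1 °C

61.1 °C


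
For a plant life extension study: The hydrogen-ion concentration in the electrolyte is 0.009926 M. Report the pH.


pH = −log10[H+]
pH = −log10(0.009926) = 2.0

2.0


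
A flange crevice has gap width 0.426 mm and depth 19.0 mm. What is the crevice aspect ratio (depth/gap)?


Aspect ratio = depth / gap
Ratio = 19.0 / 0.426 = 44.6

44.6


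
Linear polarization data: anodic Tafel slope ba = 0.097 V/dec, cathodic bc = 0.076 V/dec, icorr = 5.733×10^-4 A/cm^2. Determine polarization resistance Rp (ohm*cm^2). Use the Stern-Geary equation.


Apply the Stern-Geary equation: Rp = ba*bc / (2.303*icorr*(ba+bc))
ba*bc = 0.097*0.076 = 0.007372
ba+bc = 0.173; 2.303*icorr*(ba+bc) = 2.303*5.733×10^-4*0.173 = 2.2841361×10^-4
Rp = 0.007372 / 2.2841361×10^-4 = 32.27 ohm*cm^2

32.27 ohm*cm^2


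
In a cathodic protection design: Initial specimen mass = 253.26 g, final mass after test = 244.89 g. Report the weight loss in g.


Weight loss = initial − final
WL = 253.26 − 244.89 = 8.37 g

8.37 g


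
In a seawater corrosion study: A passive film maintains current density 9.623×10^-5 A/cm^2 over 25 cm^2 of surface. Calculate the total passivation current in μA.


I = i_pass * A, then convert A → μA (×10^6)
I = 9.623×10^-5 * 25 * 10^6 = 2405.75 μA

2405.75 μA


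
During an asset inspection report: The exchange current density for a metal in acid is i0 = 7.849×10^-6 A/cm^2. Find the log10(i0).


i0 = 7.849×10^-6 A/cm^2
log10(i0) = -5.105

-5.105


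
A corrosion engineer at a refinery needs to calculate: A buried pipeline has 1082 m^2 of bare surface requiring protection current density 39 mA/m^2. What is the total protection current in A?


I = area * current density, then convert mA → A (÷1000)
I = 1082 * 39 / 1000 = 42.2 A

42.2 A


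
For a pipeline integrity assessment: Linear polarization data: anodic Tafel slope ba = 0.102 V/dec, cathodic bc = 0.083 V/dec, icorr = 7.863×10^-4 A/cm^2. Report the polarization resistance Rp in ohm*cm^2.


Apply the Stern-Geary equation: Rp = ba*bc / (2.303*icorr*(ba+bc))
ba*bc = 0.102*0.083 = 0.008466
ba+bc = 0.185; 2.303*icorr*(ba+bc) = 2.303*7.863×10^-4*0.185 = 3.3500705×10^-4
Rp = 0.008466 / 3.3500705×10^-4 = 25.3 ohm*cm^2

25.3 ohm*cm^2


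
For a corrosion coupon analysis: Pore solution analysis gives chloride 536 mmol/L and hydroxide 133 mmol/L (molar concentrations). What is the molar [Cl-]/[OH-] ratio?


Threshold parameter = [Cl-] / [OH-] (molar basis; both in mmol/L, so units cancel)
Ratio = 536 / 133 = 4.03

4.03


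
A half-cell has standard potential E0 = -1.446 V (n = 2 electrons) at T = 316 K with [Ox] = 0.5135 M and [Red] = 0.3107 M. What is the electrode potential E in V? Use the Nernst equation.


Apply the Nernst equation: E = E0 + (RT/nF)*ln([Ox]/[Red])
Step 1: RT/nF = 8.314*316/(2*96485) = 0.01361468 V
Step 2: [Ox]/[Red] = 0.5135/0.3107 = 1.65272
Step 3: ln(1.65272) = 0.502422
Step 4: correction = 0.01361468 * 0.502422 = 0.007 V
E = -1.446 + 0.007 = -1.439 V

-1.439 V


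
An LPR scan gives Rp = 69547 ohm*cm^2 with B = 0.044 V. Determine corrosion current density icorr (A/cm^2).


Apply the Stern-Geary relation: icorr = B / Rp
icorr = 0.044 / 69547 = 6.327×10^-7 A/cm^2

6.327×10^-7 A/cm^2


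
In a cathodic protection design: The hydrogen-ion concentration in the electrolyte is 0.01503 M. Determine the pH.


pH = −log10[H+]
pH = −log10(0.01503) = 1.82

1.82


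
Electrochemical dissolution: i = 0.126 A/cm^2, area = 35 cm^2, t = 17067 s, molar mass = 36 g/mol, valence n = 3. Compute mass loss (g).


Apply Faraday's law: m = i*A*t*M / (n*F)
Total charge passed Q = i*A*t = 0.126*35*17067 = 75265.47 C
m = Q*M/(n*F) = 75265.47*36/(3*96485) = 9.36089 g

9.36089 g


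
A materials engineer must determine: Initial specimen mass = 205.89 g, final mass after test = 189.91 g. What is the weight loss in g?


Weight loss = initial − final
WL = 205.89 − 189.91 = 15.98 g

15.98 g


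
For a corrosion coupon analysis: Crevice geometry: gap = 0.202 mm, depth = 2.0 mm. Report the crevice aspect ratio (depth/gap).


Aspect ratio = depth / gap
Ratio = 2.0 / 0.202 = 9.9

9.9


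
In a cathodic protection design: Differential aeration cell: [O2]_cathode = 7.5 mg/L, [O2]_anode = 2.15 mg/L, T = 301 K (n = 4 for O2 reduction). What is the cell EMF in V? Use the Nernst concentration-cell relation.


Apply the Nernst concentration-cell relation: E = (RT/nF)*ln(C_cathode/C_anode)
RT/nF = 8.314*301/(4*96485) = 0.0064842 V
ln(7.5/2.15) = 1.24944
E = 0.0064842 * 1.24944 = 0.0081 V

0.0081 V


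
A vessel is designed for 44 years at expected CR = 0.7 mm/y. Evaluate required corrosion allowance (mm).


Corrosion allowance = CR × design life
CA = 0.7 * 44 = 30.8 mm

30.8 mm


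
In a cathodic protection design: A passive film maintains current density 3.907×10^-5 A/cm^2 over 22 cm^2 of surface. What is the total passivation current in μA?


I = i_pass * A, then convert A → μA (×10^6)
I = 3.907×10^-5 * 22 * 10^6 = 859.54 μA

859.54 μA


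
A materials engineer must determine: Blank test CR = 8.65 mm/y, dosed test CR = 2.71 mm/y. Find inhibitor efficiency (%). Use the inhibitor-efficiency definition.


Apply the inhibitor-efficiency definition: IE = (CR_blank − CR_inh)/CR_blank × 100
IE = (8.65 − 2.71) / 8.65 × 100
IE = 5.94 / 8.65 × 100 = 68.7 %

68.7 %


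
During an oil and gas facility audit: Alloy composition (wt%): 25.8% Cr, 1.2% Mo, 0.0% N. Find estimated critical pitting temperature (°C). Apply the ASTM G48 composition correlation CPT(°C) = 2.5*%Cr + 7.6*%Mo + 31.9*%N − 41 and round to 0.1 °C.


Apply the ASTM G48 empirical CPT estimate: CPT(°C) = 2.5*%Cr + 7.6*%Mo + 31.9*%N − 41
2.5*25.8 = 64.5; 7.6*1.2 = 9.12; 31.9*0.0 = 0
CPT = 64.5 + 9.12 + 0 − 41 = 32.62 °C
Rounded to 0.1 °C: CPT ≈ 32.6 °C

32.6 °C


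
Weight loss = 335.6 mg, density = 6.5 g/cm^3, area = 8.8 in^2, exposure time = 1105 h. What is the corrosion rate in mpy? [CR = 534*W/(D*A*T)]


Apply the mpy weight-loss relation: CR = 534 * W / (D * A * T)
Numerator: 534 * 335.6 = 179210.4
Denominator: 6.5 * 8.8 * 1105 = 63206.0
CR = 179210.4 / 63206.0 = 2.83534 mpy

2.83534 mpy


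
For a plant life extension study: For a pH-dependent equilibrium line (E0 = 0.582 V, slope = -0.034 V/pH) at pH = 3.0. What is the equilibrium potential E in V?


Apply the Pourbaix line equation: E = E0 + slope*pH
E = 0.582 + (-0.034)*3.0 = 0.582 + (-0.102) = 0.48 V
Rounded to 3 decimal places: E = 0.480 V

0.480 V


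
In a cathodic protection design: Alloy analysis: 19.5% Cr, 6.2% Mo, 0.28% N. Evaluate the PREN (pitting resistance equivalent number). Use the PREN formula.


Apply the PREN formula: PREN = Cr + 3.3*Mo + 16*N
PREN = 19.5 + 3.3*6.2 + 16*0.28
PREN = 19.5 + 20.46 + 4.48 = 44.44

44.44


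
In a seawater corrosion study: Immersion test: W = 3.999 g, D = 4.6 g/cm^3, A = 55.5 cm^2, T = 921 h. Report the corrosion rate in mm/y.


Apply the mm/y weight-loss relation: CR = 87600 * W / (D * A * T)
Numerator: 87600 * 3.999 = 350312.4
Denominator: 4.6 * 55.5 * 921 = 235131.3
CR = 350312.4 / 235131.3 = 1.489859 mm/y

1.489859 mm/y


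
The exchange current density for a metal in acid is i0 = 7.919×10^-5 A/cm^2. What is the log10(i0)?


i0 = 7.919×10^-5 A/cm^2
log10(i0) = -4.101

-4.101


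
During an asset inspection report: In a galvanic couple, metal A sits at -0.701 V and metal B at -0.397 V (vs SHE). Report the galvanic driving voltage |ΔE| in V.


Driving voltage is the absolute potential difference.
|ΔE| = |-0.701 − (-0.397)| = 0.304 V

0.304 V


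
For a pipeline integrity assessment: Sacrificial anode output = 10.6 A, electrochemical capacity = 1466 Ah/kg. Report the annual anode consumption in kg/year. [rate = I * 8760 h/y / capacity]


Annual consumption = current * hours per year / capacity
Rate = 10.6 * 8760 / 1466 = 63.3 kg/year

63.3 kg/year


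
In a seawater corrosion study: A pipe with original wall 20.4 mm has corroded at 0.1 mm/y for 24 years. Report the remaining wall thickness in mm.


Remaining wall = original − CR × time
t = 20.4 − 0.1*24 = 20.4 − 2.4 = 18.0 mm

18.0 mm


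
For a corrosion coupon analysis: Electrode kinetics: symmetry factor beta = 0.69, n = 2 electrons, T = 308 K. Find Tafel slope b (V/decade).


Apply the Tafel slope relation: b = 2.303*R*T/(beta*n*F)
Numerator: 2.303 * 8.314 * 308 = 5897.32
Denominator: 0.69 * 2 * 96485 = 133149.3
b = 5897.32 / 133149.3 = 0.044 V/decade

0.044 V/decade


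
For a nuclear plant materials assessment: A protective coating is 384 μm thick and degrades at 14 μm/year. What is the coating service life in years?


Service life = thickness / degradation rate
Life = 384 / 14 = 27.4 years

27.4 years


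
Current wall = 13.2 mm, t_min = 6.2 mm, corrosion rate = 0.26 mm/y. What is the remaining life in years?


Apply the remaining-life relation: RL = (t_current − t_min) / CR
RL = (13.2 − 6.2) / 0.26 = 7.0 / 0.26 = 26.9 years

26.9 years


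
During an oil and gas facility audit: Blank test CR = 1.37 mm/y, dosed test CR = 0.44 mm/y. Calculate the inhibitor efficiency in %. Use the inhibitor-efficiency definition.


Apply the inhibitor-efficiency definition: IE = (CR_blank − CR_inh)/CR_blank × 100
IE = (1.37 − 0.44) / 1.37 × 100
IE = 0.93 / 1.37 × 100 = 67.9 %

67.9 %


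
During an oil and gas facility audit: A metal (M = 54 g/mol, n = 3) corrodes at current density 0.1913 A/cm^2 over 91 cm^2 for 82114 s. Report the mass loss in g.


Apply Faraday's law: m = i*A*t*M / (n*F)
Total charge passed Q = i*A*t = 0.1913*91*82114 = 1429465.1462 C
m = Q*M/(n*F) = 1429465.1462*54/(3*96485) = 266.67744 g

266.67744 g


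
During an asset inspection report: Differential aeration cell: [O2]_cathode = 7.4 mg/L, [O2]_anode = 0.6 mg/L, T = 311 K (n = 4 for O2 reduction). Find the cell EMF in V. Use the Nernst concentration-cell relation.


Apply the Nernst concentration-cell relation: E = (RT/nF)*ln(C_cathode/C_anode)
RT/nF = 8.314*311/(4*96485) = 0.00669963 V
ln(7.4/0.6) = 2.51231
E = 0.00669963 * 2.51231 = 0.01683 V

0.01683 V


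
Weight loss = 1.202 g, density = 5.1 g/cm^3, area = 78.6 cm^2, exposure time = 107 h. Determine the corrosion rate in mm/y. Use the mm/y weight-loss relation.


Apply the mm/y weight-loss relation: CR = 87600 * W / (D * A * T)
Numerator: 87600 * 1.202 = 105295.2
Denominator: 5.1 * 78.6 * 107 = 42892.02
CR = 105295.2 / 42892.02 = 2.4549 mm/y

2.4549 mm/y


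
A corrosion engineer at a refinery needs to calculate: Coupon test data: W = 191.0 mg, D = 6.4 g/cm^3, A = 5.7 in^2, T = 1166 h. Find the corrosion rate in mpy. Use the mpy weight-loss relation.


Apply the mpy weight-loss relation: CR = 534 * W / (D * A * T)
Numerator: 534 * 191.0 = 101994.0
Denominator: 6.4 * 5.7 * 1166 = 42535.68
CR = 101994.0 / 42535.68 = 2.398 mpy

2.398 mpy


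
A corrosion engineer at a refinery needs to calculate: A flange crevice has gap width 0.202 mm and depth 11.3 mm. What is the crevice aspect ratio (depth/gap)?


Aspect ratio = depth / gap
Ratio = 11.3 / 0.202 = 55.9

55.9


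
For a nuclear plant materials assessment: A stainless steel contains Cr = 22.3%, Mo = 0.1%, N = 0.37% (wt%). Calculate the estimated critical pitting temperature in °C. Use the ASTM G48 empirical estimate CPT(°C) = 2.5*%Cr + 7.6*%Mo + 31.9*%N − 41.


Apply the ASTM G48 empirical CPT estimate: CPT(°C) = 2.5*%Cr + 7.6*%Mo + 31.9*%N − 41
2.5*22.3 = 55.75; 7.6*0.1 = 0.76; 31.9*0.37 = 11.803
CPT = 55.75 + 0.76 + 11.803 − 41 = 27.313 °C
Rounded to 0.1 °C: CPT ≈ 27.3 °C

27.3 °C


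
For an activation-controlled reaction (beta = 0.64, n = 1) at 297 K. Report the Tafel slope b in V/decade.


Apply the Tafel slope relation: b = 2.303*R*T/(beta*n*F)
Numerator: 2.303 * 8.314 * 297 = 5686.7
Denominator: 0.64 * 1 * 96485 = 61750.4
b = 5686.7 / 61750.4 = 0.0921 V/decade

0.0921 V/decade


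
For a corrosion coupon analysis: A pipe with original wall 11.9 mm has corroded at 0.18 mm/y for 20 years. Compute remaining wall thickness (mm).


Remaining wall = original − CR × time
t = 11.9 − 0.18*20 = 11.9 − 3.6 = 8.3 mm

8.3 mm


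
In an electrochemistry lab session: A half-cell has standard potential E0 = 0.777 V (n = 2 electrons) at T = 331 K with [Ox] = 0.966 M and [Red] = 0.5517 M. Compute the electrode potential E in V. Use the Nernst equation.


Apply the Nernst equation: E = E0 + (RT/nF)*ln([Ox]/[Red])
Step 1: RT/nF = 8.314*331/(2*96485) = 0.01426094 V
Step 2: [Ox]/[Red] = 0.966/0.5517 = 1.750952
Step 3: ln(1.750952) = 0.56016
Step 4: correction = 0.01426094 * 0.56016 = 0.008 V
E = 0.777 + 0.008 = 0.785 V

0.785 V


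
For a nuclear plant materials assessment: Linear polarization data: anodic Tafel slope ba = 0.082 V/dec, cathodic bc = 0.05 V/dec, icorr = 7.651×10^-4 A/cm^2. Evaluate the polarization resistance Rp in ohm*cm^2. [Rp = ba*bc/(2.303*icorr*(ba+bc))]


Apply the Stern-Geary equation: Rp = ba*bc / (2.303*icorr*(ba+bc))
ba*bc = 0.082*0.05 = 0.0041
ba+bc = 0.132; 2.303*icorr*(ba+bc) = 2.303*7.651×10^-4*0.132 = 2.3258734×10^-4
Rp = 0.0041 / 2.3258734×10^-4 = 17.6 ohm*cm^2

17.6 ohm*cm^2


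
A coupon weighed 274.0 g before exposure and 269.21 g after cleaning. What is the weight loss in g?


Weight loss = initial − final
WL = 274.0 − 269.21 = 4.79 g

4.79 g


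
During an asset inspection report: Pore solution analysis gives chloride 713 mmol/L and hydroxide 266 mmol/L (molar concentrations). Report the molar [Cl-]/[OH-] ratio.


Threshold parameter = [Cl-] / [OH-] (molar basis; both in mmol/L, so units cancel)
Ratio = 713 / 266 = 2.68

2.68


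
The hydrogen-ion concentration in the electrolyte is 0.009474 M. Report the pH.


pH = −log10[H+]
pH = −log10(0.009474) = 2.02

2.02


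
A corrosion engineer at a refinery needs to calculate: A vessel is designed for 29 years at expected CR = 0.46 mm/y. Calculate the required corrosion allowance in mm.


Corrosion allowance = CR × design life
CA = 0.46 * 29 = 13.34 mm

13.34 mm


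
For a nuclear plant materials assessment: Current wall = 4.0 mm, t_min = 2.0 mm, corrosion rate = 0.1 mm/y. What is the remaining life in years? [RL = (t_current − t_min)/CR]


Apply the remaining-life relation: RL = (t_current − t_min) / CR
RL = (4.0 − 2.0) / 0.1 = 2.0 / 0.1 = 20.0 years

20.0 years


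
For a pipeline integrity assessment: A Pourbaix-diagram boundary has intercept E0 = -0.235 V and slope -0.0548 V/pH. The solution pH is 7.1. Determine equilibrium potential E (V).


Apply the Pourbaix line equation: E = E0 + slope*pH
E = -0.235 + (-0.0548)*7.1 = -0.235 + (-0.38908) = -0.62408 V
Rounded to 3 decimal places: E = -0.624 V

-0.624 V


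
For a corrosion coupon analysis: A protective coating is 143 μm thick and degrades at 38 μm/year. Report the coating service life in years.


Service life = thickness / degradation rate
Life = 143 / 38 = 3.8 years

3.8 years


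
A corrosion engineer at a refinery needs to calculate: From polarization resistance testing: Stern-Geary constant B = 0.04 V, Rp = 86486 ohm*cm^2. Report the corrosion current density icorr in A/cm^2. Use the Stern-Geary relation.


Apply the Stern-Geary relation: icorr = B / Rp
icorr = 0.04 / 86486 = 4.625×10^-7 A/cm^2

4.625×10^-7 A/cm^2


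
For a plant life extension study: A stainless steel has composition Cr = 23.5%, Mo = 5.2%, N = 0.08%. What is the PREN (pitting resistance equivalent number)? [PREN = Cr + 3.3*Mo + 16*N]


Apply the PREN formula: PREN = Cr + 3.3*Mo + 16*N
PREN = 23.5 + 3.3*5.2 + 16*0.08
PREN = 23.5 + 17.16 + 1.28 = 41.94

41.94


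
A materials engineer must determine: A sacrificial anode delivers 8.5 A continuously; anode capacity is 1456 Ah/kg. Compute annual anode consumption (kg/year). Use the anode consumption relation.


Annual consumption = current * hours per year / capacity
Rate = 8.5 * 8760 / 1456 = 51.1 kg/year

51.1 kg/year


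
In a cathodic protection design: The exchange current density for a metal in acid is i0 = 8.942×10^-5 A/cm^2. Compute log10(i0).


i0 = 8.942×10^-5 A/cm^2
log10(i0) = -4.049

-4.049


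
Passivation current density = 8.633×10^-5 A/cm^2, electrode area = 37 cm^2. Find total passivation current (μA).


I = i_pass * A, then convert A → μA (×10^6)
I = 8.633×10^-5 * 37 * 10^6 = 3194.21 μA

3194.21 μA


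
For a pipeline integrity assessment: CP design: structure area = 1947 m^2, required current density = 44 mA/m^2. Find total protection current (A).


I = area * current density, then convert mA → A (÷1000)
I = 1947 * 44 / 1000 = 85.67 A

85.67 A


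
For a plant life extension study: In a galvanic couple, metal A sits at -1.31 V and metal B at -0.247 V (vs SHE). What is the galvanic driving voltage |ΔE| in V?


Driving voltage is the absolute potential difference.
|ΔE| = |-1.31 − (-0.247)| = 1.063 V

1.063 V


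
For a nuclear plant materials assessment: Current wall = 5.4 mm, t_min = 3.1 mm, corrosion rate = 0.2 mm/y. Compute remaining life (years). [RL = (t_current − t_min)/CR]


Apply the remaining-life relation: RL = (t_current − t_min) / CR
RL = (5.4 − 3.1) / 0.2 = 2.3 / 0.2 = 11.5 years

11.5 years


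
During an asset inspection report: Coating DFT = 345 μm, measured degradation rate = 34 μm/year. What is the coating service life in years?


Service life = thickness / degradation rate
Life = 345 / 34 = 10.1 years

10.1 years


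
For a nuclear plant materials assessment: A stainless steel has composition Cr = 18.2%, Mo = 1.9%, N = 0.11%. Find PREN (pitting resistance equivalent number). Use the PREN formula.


Apply the PREN formula: PREN = Cr + 3.3*Mo + 16*N
PREN = 18.2 + 3.3*1.9 + 16*0.11
PREN = 18.2 + 6.27 + 1.76 = 26.23

26.23


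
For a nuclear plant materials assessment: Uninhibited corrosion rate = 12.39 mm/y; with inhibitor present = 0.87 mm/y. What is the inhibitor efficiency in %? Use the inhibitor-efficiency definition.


Apply the inhibitor-efficiency definition: IE = (CR_blank − CR_inh)/CR_blank × 100
IE = (12.39 − 0.87) / 12.39 × 100
IE = 11.52 / 12.39 × 100 = 93.0 %

93.0 %


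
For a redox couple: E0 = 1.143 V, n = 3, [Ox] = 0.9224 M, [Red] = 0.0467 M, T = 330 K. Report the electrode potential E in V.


Apply the Nernst equation: E = E0 + (RT/nF)*ln([Ox]/[Red])
Step 1: RT/nF = 8.314*330/(3*96485) = 0.00947857 V
Step 2: [Ox]/[Red] = 0.9224/0.0467 = 19.751606
Step 3: ln(19.751606) = 2.983235
Step 4: correction = 0.00947857 * 2.983235 = 0.028 V
E = 1.143 + 0.028 = 1.171 V

1.171 V


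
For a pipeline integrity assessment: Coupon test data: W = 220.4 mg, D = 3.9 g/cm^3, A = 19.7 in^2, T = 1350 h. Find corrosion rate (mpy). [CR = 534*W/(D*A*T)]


Apply the mpy weight-loss relation: CR = 534 * W / (D * A * T)
Numerator: 534 * 220.4 = 117693.6
Denominator: 3.9 * 19.7 * 1350 = 103720.5
CR = 117693.6 / 103720.5 = 1.13472 mpy

1.13472 mpy


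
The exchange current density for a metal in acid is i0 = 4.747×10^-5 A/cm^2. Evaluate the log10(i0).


i0 = 4.747×10^-5 A/cm^2
log10(i0) = -4.324

-4.324


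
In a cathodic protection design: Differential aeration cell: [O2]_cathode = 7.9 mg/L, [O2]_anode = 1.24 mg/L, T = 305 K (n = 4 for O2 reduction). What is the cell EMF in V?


Apply the Nernst concentration-cell relation: E = (RT/nF)*ln(C_cathode/C_anode)
RT/nF = 8.314*305/(4*96485) = 0.00657037 V
ln(7.9/1.24) = 1.85175
E = 0.00657037 * 1.85175 = 0.01217 V

0.01217 V


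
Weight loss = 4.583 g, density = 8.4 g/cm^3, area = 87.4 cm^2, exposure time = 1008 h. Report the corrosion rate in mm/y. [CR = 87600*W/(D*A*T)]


Apply the mm/y weight-loss relation: CR = 87600 * W / (D * A * T)
Numerator: 87600 * 4.583 = 401470.8
Denominator: 8.4 * 87.4 * 1008 = 740033.28
CR = 401470.8 / 740033.28 = 0.5425 mm/y

0.5425 mm/y


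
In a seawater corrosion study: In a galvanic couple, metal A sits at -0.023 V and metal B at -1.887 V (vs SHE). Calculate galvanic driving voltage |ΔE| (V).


Driving voltage is the absolute potential difference.
|ΔE| = |-0.023 − (-1.887)| = 1.864 V

1.864 V


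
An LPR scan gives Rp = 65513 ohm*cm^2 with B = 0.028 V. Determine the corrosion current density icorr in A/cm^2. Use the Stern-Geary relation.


Apply the Stern-Geary relation: icorr = B / Rp
icorr = 0.028 / 65513 = 4.274×10^-7 A/cm^2

4.274×10^-7 A/cm^2


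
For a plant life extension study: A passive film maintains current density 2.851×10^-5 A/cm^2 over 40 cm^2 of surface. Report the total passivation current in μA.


I = i_pass * A, then convert A → μA (×10^6)
I = 2.851×10^-5 * 40 * 10^6 = 1140.4 μA

1140.4 μA


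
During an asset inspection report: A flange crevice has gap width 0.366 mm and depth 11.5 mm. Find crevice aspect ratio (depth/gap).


Aspect ratio = depth / gap
Ratio = 11.5 / 0.366 = 31.4

31.4


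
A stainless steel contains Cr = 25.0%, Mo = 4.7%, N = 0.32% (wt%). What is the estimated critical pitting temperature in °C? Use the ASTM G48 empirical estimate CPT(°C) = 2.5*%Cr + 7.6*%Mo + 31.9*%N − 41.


Apply the ASTM G48 empirical CPT estimate: CPT(°C) = 2.5*%Cr + 7.6*%Mo + 31.9*%N − 41
2.5*25.0 = 62.5; 7.6*4.7 = 35.72; 31.9*0.32 = 10.208
CPT = 62.5 + 35.72 + 10.208 − 41 = 67.428 °C
Rounded to 0.1 °C: CPT ≈ 67.4 °C

67.4 °C


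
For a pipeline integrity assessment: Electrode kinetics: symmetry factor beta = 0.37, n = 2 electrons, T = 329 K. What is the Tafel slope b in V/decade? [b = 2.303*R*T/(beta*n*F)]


Apply the Tafel slope relation: b = 2.303*R*T/(beta*n*F)
Numerator: 2.303 * 8.314 * 329 = 6299.41
Denominator: 0.37 * 2 * 96485 = 71398.9
b = 6299.41 / 71398.9 = 0.088 V/decade

0.088 V/decade


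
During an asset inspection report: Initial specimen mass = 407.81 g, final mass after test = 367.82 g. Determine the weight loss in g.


Weight loss = initial − final
WL = 407.81 − 367.82 = 39.99 g

39.99 g


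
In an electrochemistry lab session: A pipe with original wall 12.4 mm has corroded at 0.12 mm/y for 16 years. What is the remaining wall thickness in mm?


Remaining wall = original − CR × time
t = 12.4 − 0.12*16 = 12.4 − 1.92 = 10.48 mm

10.48 mm


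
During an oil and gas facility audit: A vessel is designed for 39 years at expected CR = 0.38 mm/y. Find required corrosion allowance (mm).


Corrosion allowance = CR × design life
CA = 0.38 * 39 = 14.82 mm

14.82 mm


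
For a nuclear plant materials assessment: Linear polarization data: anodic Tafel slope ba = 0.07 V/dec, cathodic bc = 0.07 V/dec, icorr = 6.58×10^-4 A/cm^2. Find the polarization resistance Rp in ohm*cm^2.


Apply the Stern-Geary equation: Rp = ba*bc / (2.303*icorr*(ba+bc))
ba*bc = 0.07*0.07 = 0.0049
ba+bc = 0.14; 2.303*icorr*(ba+bc) = 2.303*6.58×10^-4*0.14 = 2.1215236×10^-4
Rp = 0.0049 / 2.1215236×10^-4 = 23.1 ohm*cm^2

23.1 ohm*cm^2


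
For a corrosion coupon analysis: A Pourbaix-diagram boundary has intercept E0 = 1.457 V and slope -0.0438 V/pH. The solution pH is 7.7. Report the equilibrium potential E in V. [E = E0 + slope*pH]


Apply the Pourbaix line equation: E = E0 + slope*pH
E = 1.457 + (-0.0438)*7.7 = 1.457 + (-0.33726) = 1.11974 V
Rounded to 4 decimal places: E = 1.1197 V

1.1197 V


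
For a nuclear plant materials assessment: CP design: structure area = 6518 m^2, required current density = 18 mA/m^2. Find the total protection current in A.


I = area * current density, then convert mA → A (÷1000)
I = 6518 * 18 / 1000 = 117.32 A

117.32 A


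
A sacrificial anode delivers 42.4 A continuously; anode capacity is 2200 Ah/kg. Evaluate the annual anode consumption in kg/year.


Annual consumption = current * hours per year / capacity
Rate = 42.4 * 8760 / 2200 = 168.8 kg/year

168.8 kg/year


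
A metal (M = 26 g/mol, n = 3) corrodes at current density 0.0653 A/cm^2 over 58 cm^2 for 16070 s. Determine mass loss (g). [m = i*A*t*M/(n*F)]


Apply Faraday's law: m = i*A*t*M / (n*F)
Total charge passed Q = i*A*t = 0.0653*58*16070 = 60863.518 C
m = Q*M/(n*F) = 60863.518*26/(3*96485) = 5.467 g

5.467 g


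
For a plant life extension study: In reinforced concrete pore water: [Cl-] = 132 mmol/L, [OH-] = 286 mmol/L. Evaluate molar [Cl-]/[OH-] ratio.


Threshold parameter = [Cl-] / [OH-] (molar basis; both in mmol/L, so units cancel)
Ratio = 132 / 286 = 0.46

0.46


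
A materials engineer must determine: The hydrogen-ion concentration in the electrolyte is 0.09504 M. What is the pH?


pH = −log10[H+]
pH = −log10(0.09504) = 1.02

1.02


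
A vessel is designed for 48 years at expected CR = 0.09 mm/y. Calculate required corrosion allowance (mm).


Corrosion allowance = CR × design life
CA = 0.09 * 48 = 4.32 mm

4.32 mm


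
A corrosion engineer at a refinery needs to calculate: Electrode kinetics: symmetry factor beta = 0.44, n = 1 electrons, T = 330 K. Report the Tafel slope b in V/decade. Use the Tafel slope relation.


Apply the Tafel slope relation: b = 2.303*R*T/(beta*n*F)
Numerator: 2.303 * 8.314 * 330 = 6318.56
Denominator: 0.44 * 1 * 96485 = 42453.4
b = 6318.56 / 42453.4 = 0.149 V/decade

0.149 V/decade


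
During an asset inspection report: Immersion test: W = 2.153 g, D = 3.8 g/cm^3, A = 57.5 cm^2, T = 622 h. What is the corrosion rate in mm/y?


Apply the mm/y weight-loss relation: CR = 87600 * W / (D * A * T)
Numerator: 87600 * 2.153 = 188602.8
Denominator: 3.8 * 57.5 * 622 = 135907.0
CR = 188602.8 / 135907.0 = 1.387734 mm/y

1.387734 mm/y


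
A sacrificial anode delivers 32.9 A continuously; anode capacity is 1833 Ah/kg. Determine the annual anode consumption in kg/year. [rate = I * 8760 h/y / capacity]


Annual consumption = current * hours per year / capacity
Rate = 32.9 * 8760 / 1833 = 157.2 kg/year

157.2 kg/year


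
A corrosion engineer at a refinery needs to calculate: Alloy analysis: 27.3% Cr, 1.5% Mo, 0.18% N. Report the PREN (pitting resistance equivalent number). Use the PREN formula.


Apply the PREN formula: PREN = Cr + 3.3*Mo + 16*N
PREN = 27.3 + 3.3*1.5 + 16*0.18
PREN = 27.3 + 4.95 + 2.88 = 35.13

35.13


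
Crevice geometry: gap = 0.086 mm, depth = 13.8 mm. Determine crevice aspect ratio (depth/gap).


Aspect ratio = depth / gap
Ratio = 13.8 / 0.086 = 160.5

160.5


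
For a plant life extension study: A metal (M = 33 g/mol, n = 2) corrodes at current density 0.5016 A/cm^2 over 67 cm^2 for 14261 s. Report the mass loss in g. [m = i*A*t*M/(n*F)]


Apply Faraday's law: m = i*A*t*M / (n*F)
Total charge passed Q = i*A*t = 0.5016*67*14261 = 479272.2792 C
m = Q*M/(n*F) = 479272.2792*33/(2*96485) = 81.9608 g

81.9608 g


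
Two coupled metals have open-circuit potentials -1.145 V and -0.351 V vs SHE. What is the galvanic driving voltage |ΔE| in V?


Driving voltage is the absolute potential difference.
|ΔE| = |-1.145 − (-0.351)| = 0.794 V

0.794 V


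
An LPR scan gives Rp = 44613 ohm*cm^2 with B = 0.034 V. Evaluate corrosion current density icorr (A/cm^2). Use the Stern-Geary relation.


Apply the Stern-Geary relation: icorr = B / Rp
icorr = 0.034 / 44613 = 7.621×10^-7 A/cm^2

7.621×10^-7 A/cm^2


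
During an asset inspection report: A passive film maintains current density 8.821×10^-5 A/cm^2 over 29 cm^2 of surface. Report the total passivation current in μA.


I = i_pass * A, then convert A → μA (×10^6)
I = 8.821×10^-5 * 29 * 10^6 = 2558.09 μA

2558.09 μA


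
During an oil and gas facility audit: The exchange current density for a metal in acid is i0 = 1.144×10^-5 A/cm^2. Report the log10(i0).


i0 = 1.144×10^-5 A/cm^2
log10(i0) = -4.942

-4.942


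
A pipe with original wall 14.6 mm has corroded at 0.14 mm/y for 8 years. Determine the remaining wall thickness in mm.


Remaining wall = original − CR × time
t = 14.6 − 0.14*8 = 14.6 − 1.12 = 13.48 mm

13.48 mm


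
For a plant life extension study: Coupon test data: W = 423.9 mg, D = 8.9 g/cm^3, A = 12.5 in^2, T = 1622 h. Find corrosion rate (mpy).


Apply the mpy weight-loss relation: CR = 534 * W / (D * A * T)
Numerator: 534 * 423.9 = 226362.6
Denominator: 8.9 * 12.5 * 1622 = 180447.5
CR = 226362.6 / 180447.5 = 1.25445 mpy

1.25445 mpy


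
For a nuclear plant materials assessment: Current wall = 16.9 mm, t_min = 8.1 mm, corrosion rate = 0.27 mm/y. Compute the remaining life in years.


Apply the remaining-life relation: RL = (t_current − t_min) / CR
RL = (16.9 − 8.1) / 0.27 = 8.8 / 0.27 = 32.6 years

32.6 years


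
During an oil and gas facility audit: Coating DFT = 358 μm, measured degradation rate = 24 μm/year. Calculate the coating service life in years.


Service life = thickness / degradation rate
Life = 358 / 24 = 14.9 years

14.9 years


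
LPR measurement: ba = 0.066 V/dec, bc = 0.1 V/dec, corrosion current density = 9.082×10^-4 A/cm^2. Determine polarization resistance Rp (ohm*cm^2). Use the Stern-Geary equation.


Apply the Stern-Geary equation: Rp = ba*bc / (2.303*icorr*(ba+bc))
ba*bc = 0.066*0.1 = 0.0066
ba+bc = 0.166; 2.303*icorr*(ba+bc) = 2.303*9.082×10^-4*0.166 = 3.4720304×10^-4
Rp = 0.0066 / 3.4720304×10^-4 = 19.01 ohm*cm^2

19.01 ohm*cm^2


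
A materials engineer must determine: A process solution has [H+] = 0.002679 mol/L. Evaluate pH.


pH = −log10[H+]
pH = −log10(0.002679) = 2.57

2.57


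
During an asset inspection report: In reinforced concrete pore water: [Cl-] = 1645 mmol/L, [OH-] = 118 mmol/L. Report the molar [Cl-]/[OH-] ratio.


Threshold parameter = [Cl-] / [OH-] (molar basis; both in mmol/L, so units cancel)
Ratio = 1645 / 118 = 13.94

13.94


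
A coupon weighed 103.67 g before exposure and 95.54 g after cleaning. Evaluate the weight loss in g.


Weight loss = initial − final
WL = 103.67 − 95.54 = 8.13 g

8.13 g


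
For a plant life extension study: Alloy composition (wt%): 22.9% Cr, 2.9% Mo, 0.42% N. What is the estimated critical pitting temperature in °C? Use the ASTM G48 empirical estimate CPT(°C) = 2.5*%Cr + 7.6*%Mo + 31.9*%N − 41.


Apply the ASTM G48 empirical CPT estimate: CPT(°C) = 2.5*%Cr + 7.6*%Mo + 31.9*%N − 41
2.5*22.9 = 57.25; 7.6*2.9 = 22.04; 31.9*0.42 = 13.398
CPT = 57.25 + 22.04 + 13.398 − 41 = 51.688 °C
Rounded to 0.1 °C: CPT ≈ 51.7 °C

51.7 °C


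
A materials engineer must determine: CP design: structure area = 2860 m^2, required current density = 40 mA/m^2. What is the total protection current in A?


I = area * current density, then convert mA → A (÷1000)
I = 2860 * 40 / 1000 = 114.4 A

114.4 A


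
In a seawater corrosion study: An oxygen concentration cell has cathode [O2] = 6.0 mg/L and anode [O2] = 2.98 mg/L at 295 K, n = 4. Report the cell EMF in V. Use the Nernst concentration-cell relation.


Apply the Nernst concentration-cell relation: E = (RT/nF)*ln(C_cathode/C_anode)
RT/nF = 8.314*295/(4*96485) = 0.00635495 V
ln(6.0/2.98) = 0.69984
E = 0.00635495 * 0.69984 = 0.00445 V

0.00445 V


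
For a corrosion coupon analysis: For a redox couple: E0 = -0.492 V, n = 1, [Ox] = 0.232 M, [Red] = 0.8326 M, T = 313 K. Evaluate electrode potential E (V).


Apply the Nernst equation: E = E0 + (RT/nF)*ln([Ox]/[Red])
Step 1: RT/nF = 8.314*313/(1*96485) = 0.02697085 V
Step 2: [Ox]/[Red] = 0.232/0.8326 = 0.278645
Step 3: ln(0.278645) = -1.277817
Step 4: correction = 0.02697085 * -1.277817 = -0.0345 V
E = -0.492 + -0.0345 = -0.5265 V

-0.5265 V
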